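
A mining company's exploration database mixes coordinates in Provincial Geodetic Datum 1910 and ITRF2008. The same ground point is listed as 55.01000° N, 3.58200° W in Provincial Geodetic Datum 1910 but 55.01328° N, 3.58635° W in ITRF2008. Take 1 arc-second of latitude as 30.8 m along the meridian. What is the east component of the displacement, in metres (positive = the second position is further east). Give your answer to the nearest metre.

Δφ = 55.01328° − 55.01000° = +0.00328°; Δλ = -3.58635° − -3.58200° = -0.00435°.
1° of latitude = 3600 × 30.80 = 110880 m.
ΔN = Δφ × 110880 = 363.7 m; ΔE = Δλ × 110880 × cos(55.01000°) = -0.00435 × 110880 × 0.573433 = -276.6 m.

ΔE = -277 m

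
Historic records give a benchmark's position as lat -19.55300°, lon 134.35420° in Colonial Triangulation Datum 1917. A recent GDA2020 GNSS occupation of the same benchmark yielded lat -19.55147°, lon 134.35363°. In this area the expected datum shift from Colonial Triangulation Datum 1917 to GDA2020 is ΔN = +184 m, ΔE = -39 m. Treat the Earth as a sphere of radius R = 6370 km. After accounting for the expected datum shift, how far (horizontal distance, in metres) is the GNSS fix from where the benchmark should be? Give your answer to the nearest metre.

Observed coordinate differences: Δφ = +0.00153°, Δλ = -0.00057°.
Converting to metres (1° lat = 111177 m, cos φ = 0.942332): observed ΔN = 170.1 m, observed ΔE = -59.7 m.
Subtracting the expected shift leaves a residual of 170.1 − (184) = -13.9 m north and -59.7 − (-39) = -20.7 m east.
Residual distance = √((-13.9)² + (-20.7)²) = 24.9 m.

25 m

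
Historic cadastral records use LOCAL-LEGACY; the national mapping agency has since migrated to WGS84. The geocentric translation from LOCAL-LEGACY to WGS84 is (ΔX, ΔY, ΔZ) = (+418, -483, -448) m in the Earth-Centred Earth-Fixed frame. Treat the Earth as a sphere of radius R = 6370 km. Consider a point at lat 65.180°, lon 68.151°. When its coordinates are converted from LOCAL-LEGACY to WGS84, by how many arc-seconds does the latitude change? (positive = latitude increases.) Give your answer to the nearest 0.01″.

sin φ = 0.907631, cos φ = 0.419769, sin λ = 0.928168, cos λ = 0.372162.
North component: ΔN = −sin φ cos λ·ΔX − sin φ sin λ·ΔY + cos φ·ΔZ = −(0.907631)(0.372162)(418) − (0.907631)(0.928168)(-483) + (0.419769)(-448) = 77.64 m.
1° of latitude spans πR/180 = 111177 m, so Δφ = 77.64 / 111177 × 3600 = 2.514″.

Δφ = 2.51″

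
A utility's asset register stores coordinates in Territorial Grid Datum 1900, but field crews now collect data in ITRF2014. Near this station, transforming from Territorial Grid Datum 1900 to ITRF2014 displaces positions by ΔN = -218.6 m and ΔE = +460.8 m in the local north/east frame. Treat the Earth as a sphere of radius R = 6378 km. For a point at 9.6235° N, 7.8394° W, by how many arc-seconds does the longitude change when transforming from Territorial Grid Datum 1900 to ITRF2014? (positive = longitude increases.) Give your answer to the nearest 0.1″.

Δλ = 15.1″

At latitude 9.6235°, cos φ = 0.985928.
One radian of longitude at latitude φ spans R cos φ, so Δλ = ΔE / (R cos φ) = 460.8 / (6378000 × 0.985928) = 7.3280e-05 rad = 15.115″.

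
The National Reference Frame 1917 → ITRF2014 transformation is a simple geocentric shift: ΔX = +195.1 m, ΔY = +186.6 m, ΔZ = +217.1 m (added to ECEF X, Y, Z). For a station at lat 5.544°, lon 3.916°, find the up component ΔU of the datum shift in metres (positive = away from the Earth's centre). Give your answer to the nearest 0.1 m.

The local up (radial) axis is (cos φ cos λ, cos φ sin λ, sin φ), giving ΔU = 193.734 + 12.684 + 20.974 = 227.39 m.

ΔU = 227.4 m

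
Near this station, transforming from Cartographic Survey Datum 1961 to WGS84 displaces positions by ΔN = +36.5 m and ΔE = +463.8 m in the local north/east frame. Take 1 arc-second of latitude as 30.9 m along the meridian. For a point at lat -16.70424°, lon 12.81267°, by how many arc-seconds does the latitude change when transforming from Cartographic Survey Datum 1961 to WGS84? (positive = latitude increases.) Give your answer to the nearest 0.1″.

Δφ = 1.2″

1″ of latitude = 30.90 m, so Δφ = 36.5 / 30.90 = 1.181″.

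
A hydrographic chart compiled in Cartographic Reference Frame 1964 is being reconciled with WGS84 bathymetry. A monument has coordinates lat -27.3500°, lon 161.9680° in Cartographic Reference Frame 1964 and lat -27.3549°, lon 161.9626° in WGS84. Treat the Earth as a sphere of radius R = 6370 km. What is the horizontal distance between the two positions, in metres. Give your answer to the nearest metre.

Δφ = -27.3549° − -27.3500° = -0.0049°; Δλ = 161.9626° − 161.9680° = -0.0054°.
1° along a meridian = πR/180 = 111177 m.
ΔN = Δφ × 111177 = -544.8 m; ΔE = Δλ × 111177 × cos(-27.3500°) = -0.0054 × 111177 × 0.888217 = -533.2 m.
Distance = √(ΔE² + ΔN²) = √((-533.2)² + (-544.8)²) = 762.3 m.

762 m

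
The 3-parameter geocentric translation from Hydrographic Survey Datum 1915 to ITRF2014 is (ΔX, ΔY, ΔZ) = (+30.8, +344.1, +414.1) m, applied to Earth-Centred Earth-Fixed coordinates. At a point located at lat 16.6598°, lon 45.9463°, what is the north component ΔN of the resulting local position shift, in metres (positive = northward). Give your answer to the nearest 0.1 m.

The local north axis is (−sin φ cos λ, −sin φ sin λ, cos φ), giving ΔN = -6.140 − 70.898 + 396.718 = 319.68 m.

ΔN = 319.7 m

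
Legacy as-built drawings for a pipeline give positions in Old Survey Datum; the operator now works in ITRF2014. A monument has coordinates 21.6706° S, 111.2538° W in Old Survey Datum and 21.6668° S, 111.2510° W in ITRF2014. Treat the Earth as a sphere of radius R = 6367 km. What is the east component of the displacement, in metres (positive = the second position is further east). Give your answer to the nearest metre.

Δφ = -21.6668° − -21.6706° = +0.0038°; Δλ = -111.2510° − -111.2538° = +0.0028°.
1° along a meridian = πR/180 = 111125 m.
ΔN = Δφ × 111125 = 422.3 m; ΔE = Δλ × 111125 × cos(-21.6706°) = +0.0028 × 111125 × 0.929322 = 289.2 m.

ΔE = 289 m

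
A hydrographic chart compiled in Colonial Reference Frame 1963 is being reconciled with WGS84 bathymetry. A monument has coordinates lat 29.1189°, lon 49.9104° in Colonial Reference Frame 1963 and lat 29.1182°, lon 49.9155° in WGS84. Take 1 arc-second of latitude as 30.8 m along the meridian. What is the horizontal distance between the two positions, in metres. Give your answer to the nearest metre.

Δφ = 29.1182° − 29.1189° = -0.0007°; Δλ = 49.9155° − 49.9104° = +0.0051°.
1° of latitude = 3600 × 30.80 = 110880 m.
ΔN = Δφ × 110880 = -77.6 m; ΔE = Δλ × 110880 × cos(29.1189°) = +0.0051 × 110880 × 0.873612 = 494.0 m.
Distance = √(ΔE² + ΔN²) = √(494.0² + (-77.6)²) = 500.1 m.

500 m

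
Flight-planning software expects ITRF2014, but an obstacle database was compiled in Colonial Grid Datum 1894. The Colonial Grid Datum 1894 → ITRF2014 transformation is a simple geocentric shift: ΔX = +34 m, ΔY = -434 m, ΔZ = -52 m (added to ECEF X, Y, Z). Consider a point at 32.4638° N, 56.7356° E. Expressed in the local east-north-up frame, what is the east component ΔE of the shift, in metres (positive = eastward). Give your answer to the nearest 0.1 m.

ΔE = -266.5 m

At φ = 32.4638°, λ = 56.7356°: sin φ = 0.536767, cos φ = 0.843731, sin λ = 0.836148, cos λ = 0.548503.
ΔE = −sin λ·ΔX + cos λ·ΔY = −(0.836148)·(34) + (0.548503)·(-434) = -266.48 m.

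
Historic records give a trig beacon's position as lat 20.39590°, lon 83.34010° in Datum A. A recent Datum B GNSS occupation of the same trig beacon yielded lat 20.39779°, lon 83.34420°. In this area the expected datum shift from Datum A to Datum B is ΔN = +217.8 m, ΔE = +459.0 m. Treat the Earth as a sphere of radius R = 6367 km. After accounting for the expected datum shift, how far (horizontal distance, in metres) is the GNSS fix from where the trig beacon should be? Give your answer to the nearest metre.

33 m

Observed coordinate differences: Δφ = +0.00189°, Δλ = +0.00410°.
Converting to metres (1° lat = 111125 m, cos φ = 0.937307): observed ΔN = 210.0 m, observed ΔE = 427.0 m.
Subtracting the expected shift leaves a residual of 210.0 − (217.8) = -7.8 m north and 427.0 − (459.0) = -32.0 m east.
Residual distance = √((-7.8)² + (-32.0)²) = 32.9 m.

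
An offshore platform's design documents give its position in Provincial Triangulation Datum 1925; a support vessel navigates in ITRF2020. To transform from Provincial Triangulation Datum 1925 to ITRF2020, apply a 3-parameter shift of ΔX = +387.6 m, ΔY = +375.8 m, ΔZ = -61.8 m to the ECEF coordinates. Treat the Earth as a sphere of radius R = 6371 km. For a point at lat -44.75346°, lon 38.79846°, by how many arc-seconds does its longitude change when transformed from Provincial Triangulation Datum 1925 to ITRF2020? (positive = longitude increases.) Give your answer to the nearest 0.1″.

sin φ = -0.704058, cos φ = 0.710143, sin λ = 0.626583, cos λ = 0.779355.
East component: ΔE = −sin λ·ΔX + cos λ·ΔY = −(0.626583)(387.6) + (0.779355)(375.8) = 50.02 m.
1° of latitude spans πR/180 = 111195 m; at latitude φ, 1° of longitude spans that × cos φ = 78964.3 m, so Δλ = 50.02 / 78964.3 × 3600 = 2.280″.

Δλ = 2.3″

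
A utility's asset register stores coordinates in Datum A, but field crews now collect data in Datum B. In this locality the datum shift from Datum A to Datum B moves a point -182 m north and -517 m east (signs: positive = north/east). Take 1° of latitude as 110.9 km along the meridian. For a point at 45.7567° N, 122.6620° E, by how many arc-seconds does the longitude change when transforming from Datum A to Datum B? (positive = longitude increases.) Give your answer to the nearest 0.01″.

Δλ = -24.05″

At latitude 45.7567°, cos φ = 0.697707.
1° of longitude at this latitude = 110.9 × cos φ = 77.38 km, so Δλ = -517.0 / 77375.7 = -0.0066817° = -24.054″.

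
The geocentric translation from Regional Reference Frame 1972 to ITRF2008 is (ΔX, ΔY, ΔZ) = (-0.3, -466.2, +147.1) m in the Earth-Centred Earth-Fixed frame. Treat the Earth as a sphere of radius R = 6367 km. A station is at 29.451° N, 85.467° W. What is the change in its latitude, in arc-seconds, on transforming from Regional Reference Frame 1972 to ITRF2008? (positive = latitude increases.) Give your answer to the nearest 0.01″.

sin φ = 0.491679, cos φ = 0.870777, sin λ = -0.996872, cos λ = 0.079033.
North component: ΔN = −sin φ cos λ·ΔX − sin φ sin λ·ΔY + cos φ·ΔZ = −(0.491679)(0.079033)(-0.3) − (0.491679)(-0.996872)(-466.2) + (0.870777)(147.1) = -100.40 m.
1° of latitude spans πR/180 = 111125 m, so Δφ = -100.40 / 111125 × 3600 = -3.253″.

Δφ = -3.25″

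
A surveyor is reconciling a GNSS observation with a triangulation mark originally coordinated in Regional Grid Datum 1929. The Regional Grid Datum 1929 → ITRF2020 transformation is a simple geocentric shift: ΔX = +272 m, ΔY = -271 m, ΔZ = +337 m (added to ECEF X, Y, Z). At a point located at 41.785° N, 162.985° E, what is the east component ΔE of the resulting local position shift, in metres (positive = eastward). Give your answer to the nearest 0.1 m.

ΔE = 179.5 m

At φ = 41.785°, λ = 162.985°: sin φ = 0.666337, cos φ = 0.745650, sin λ = 0.292622, cos λ = -0.956228.
ΔE = −sin λ·ΔX + cos λ·ΔY = −(0.292622)·(272) + (-0.956228)·(-271) = 179.54 m.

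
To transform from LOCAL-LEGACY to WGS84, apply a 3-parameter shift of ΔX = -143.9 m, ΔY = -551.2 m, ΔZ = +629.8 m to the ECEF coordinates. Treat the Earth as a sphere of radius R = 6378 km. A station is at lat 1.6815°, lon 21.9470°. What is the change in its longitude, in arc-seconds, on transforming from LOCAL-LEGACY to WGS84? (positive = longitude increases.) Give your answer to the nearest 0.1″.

sin φ = 0.029343, cos φ = 0.999569, sin λ = 0.373749, cos λ = 0.927530.
East component: ΔE = −sin λ·ΔX + cos λ·ΔY = −(0.373749)(-143.9) + (0.927530)(-551.2) = -457.47 m.
1° of latitude spans πR/180 = 111317 m; at latitude φ, 1° of longitude spans that × cos φ = 111269.2 m, so Δλ = -457.47 / 111269.2 × 3600 = -14.801″.

Δλ = -14.8″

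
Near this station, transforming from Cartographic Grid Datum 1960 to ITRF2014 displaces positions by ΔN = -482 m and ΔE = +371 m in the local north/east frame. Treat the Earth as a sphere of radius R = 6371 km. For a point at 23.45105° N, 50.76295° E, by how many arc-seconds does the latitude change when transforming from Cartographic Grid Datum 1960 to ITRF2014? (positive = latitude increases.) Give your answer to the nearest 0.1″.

Δφ = -15.6″

On a sphere of radius R, 1 rad of latitude = R, so Δφ = ΔN / R = -482.0 / 6371000 = -7.5655e-05 rad = -15.605″.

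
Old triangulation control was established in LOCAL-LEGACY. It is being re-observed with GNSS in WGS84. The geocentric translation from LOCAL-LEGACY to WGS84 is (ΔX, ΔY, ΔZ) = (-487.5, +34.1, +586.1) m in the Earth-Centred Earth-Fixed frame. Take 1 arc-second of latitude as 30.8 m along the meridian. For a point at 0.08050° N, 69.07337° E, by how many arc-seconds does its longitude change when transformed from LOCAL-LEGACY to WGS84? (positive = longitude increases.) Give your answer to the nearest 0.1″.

sin φ = 0.001405, cos φ = 0.999999, sin λ = 0.934039, cos λ = 0.357172.
East component: ΔE = −sin λ·ΔX + cos λ·ΔY = −(0.934039)(-487.5) + (0.357172)(34.1) = 467.52 m.
1° of latitude spans 3600 × 30.80 = 110880 m; at latitude φ, 1° of longitude spans that × cos φ = 110879.9 m, so Δλ = 467.52 / 110879.9 × 3600 = 15.179″.

Δλ = 15.2″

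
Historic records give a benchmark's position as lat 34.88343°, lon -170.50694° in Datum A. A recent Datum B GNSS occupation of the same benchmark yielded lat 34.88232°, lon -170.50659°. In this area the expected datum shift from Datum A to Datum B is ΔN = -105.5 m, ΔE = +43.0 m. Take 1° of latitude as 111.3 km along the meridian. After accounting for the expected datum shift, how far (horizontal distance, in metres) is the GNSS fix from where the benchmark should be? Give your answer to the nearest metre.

Observed coordinate differences: Δφ = -0.00111°, Δλ = +0.00035°.
Converting to metres (1° lat = 111300 m, cos φ = 0.820317): observed ΔN = -123.5 m, observed ΔE = 32.0 m.
Subtracting the expected shift leaves a residual of -123.5 − (-105.5) = -18.0 m north and 32.0 − (43.0) = -11.0 m east.
Residual distance = √((-18.0)² + (-11.0)²) = 21.2 m.

21 m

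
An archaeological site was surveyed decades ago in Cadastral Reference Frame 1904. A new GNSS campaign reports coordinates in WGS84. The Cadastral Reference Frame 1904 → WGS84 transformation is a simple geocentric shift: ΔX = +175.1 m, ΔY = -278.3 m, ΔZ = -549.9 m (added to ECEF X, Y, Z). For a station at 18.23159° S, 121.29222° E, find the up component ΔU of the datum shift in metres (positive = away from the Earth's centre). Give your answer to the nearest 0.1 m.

At φ = -18.23159°, λ = 121.29222°: sin φ = -0.312859, cos φ = 0.949800, sin λ = 0.854529, cos λ = -0.519403.
ΔU = cos φ cos λ·ΔX + cos φ sin λ·ΔY + sin φ·ΔZ = (0.949800)(-0.519403)(175.1) + (0.949800)(0.854529)(-278.3) + (-0.312859)(-549.9) = -140.22 m.

ΔU = -140.2 m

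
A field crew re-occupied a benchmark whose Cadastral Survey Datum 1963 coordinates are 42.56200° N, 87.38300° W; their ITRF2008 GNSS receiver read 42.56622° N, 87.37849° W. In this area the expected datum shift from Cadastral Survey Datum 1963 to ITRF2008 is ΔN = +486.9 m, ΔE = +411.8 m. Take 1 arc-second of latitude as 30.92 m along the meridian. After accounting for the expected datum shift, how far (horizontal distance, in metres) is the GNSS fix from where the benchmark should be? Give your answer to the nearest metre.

Observed coordinate differences: Δφ = +0.00422°, Δλ = +0.00451°.
Converting to metres (1° lat = 111312 m, cos φ = 0.736546): observed ΔN = 469.7 m, observed ΔE = 369.8 m.
Subtracting the expected shift leaves a residual of 469.7 − (486.9) = -17.2 m north and 369.8 − (411.8) = -42.0 m east.
Residual distance = √((-17.2)² + (-42.0)²) = 45.4 m.

45 m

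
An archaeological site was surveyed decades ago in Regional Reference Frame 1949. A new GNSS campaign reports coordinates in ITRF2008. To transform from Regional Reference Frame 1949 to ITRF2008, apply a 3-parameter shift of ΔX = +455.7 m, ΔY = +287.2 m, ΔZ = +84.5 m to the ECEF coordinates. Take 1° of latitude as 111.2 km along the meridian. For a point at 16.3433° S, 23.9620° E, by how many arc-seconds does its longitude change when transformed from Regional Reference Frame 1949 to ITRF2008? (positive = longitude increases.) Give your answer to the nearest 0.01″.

Δλ = 2.61″

sin φ = -0.281392, cos φ = 0.959593, sin λ = 0.406131, cos λ = 0.913815.
East component: ΔE = −sin λ·ΔX + cos λ·ΔY = −(0.406131)(455.7) + (0.913815)(287.2) = 77.37 m.
1° of latitude spans 111200 m; at latitude φ, 1° of longitude spans that × cos φ = 106706.7 m, so Δλ = 77.37 / 106706.7 × 3600 = 2.610″.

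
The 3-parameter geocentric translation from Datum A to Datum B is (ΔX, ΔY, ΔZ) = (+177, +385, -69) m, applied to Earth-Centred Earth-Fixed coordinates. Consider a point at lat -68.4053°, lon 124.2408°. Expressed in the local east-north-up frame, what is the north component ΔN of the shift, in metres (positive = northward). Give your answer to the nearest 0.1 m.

ΔN = 177.9 m

The local north axis is (−sin φ cos λ, −sin φ sin λ, cos φ), giving ΔN = -92.603 + 295.933 − 25.395 = 177.94 m.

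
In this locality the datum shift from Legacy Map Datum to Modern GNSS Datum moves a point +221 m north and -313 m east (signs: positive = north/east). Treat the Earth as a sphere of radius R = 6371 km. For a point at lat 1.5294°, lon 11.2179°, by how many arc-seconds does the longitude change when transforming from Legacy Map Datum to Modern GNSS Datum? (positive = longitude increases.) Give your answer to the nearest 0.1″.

At latitude 1.5294°, cos φ = 0.999644.
One radian of longitude at latitude φ spans R cos φ, so Δλ = ΔE / (R cos φ) = -313.0 / (6371000 × 0.999644) = -4.9146e-05 rad = -10.137″.

Δλ = -10.1″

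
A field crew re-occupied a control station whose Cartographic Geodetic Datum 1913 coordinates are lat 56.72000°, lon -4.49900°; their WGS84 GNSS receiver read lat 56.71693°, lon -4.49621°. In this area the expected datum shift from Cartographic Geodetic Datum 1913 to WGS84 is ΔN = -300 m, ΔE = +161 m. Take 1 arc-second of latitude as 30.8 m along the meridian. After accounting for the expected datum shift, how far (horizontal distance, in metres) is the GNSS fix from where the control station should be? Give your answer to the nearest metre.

Observed coordinate differences: Δφ = -0.00307°, Δλ = +0.00279°.
Converting to metres (1° lat = 110880 m, cos φ = 0.548731): observed ΔN = -340.4 m, observed ΔE = 169.8 m.
Subtracting the expected shift leaves a residual of -340.4 − (-300) = -40.4 m north and 169.8 − (161) = 8.8 m east.
Residual distance = √((-40.4)² + 8.8²) = 41.3 m.

41 m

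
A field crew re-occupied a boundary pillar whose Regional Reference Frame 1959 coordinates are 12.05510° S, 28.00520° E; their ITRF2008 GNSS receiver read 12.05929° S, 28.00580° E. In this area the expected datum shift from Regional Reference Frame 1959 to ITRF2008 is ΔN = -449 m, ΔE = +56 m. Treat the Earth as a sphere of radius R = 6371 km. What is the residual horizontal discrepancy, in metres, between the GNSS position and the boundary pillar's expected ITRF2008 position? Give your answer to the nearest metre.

Observed coordinate differences: Δφ = -0.00419°, Δλ = +0.00060°.
Converting to metres (1° lat = 111195 m, cos φ = 0.977947): observed ΔN = -465.9 m, observed ΔE = 65.2 m.
Subtracting the expected shift leaves a residual of -465.9 − (-449) = -16.9 m north and 65.2 − (56) = 9.2 m east.
Residual distance = √((-16.9)² + 9.2²) = 19.3 m.

19 m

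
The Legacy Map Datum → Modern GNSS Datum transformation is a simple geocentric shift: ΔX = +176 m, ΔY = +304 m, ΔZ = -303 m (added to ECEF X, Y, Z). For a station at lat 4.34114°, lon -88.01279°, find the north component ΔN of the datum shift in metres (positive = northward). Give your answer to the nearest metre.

The local north axis is (−sin φ cos λ, −sin φ sin λ, cos φ), giving ΔN = -0.462 + 22.997 − 302.131 = -279.60 m.

ΔN = -280 m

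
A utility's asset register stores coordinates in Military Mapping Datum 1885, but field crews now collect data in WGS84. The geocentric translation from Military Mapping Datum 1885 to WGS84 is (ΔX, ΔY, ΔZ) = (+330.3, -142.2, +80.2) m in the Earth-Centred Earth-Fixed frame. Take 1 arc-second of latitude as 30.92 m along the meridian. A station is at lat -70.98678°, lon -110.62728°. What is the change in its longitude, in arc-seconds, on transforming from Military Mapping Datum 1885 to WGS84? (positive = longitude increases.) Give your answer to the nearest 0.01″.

sin φ = -0.945443, cos φ = 0.325786, sin λ = -0.935892, cos λ = -0.352287.
East component: ΔE = −sin λ·ΔX + cos λ·ΔY = −(-0.935892)(330.3) + (-0.352287)(-142.2) = 359.22 m.
1° of latitude spans 3600 × 30.92 = 111312 m; at latitude φ, 1° of longitude spans that × cos φ = 36263.9 m, so Δλ = 359.22 / 36263.9 × 3600 = 35.661″.

Δλ = 35.66″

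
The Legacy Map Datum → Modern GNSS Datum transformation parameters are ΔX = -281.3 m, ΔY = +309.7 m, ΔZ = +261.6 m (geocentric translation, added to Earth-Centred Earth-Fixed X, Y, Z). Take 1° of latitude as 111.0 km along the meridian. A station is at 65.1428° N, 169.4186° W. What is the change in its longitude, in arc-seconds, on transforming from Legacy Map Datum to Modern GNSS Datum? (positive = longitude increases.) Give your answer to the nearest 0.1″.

sin φ = 0.907358, cos φ = 0.420358, sin λ = -0.183632, cos λ = -0.982995.
East component: ΔE = −sin λ·ΔX + cos λ·ΔY = −(-0.183632)(-281.3) + (-0.982995)(309.7) = -356.09 m.
1° of latitude spans 111000 m; at latitude φ, 1° of longitude spans that × cos φ = 46659.8 m, so Δλ = -356.09 / 46659.8 × 3600 = -27.474″.

Δλ = -27.5″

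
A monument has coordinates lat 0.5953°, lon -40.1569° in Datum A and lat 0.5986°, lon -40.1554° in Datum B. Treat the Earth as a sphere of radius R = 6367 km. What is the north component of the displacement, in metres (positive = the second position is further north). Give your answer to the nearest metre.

ΔN = 367 m

Δφ = 0.5986° − 0.5953° = +0.0033°; Δλ = -40.1554° − -40.1569° = +0.0015°.
1° along a meridian = πR/180 = 111125 m.
ΔN = Δφ × 111125 = 366.7 m; ΔE = Δλ × 111125 × cos(0.5953°) = +0.0015 × 111125 × 0.999946 = 166.7 m.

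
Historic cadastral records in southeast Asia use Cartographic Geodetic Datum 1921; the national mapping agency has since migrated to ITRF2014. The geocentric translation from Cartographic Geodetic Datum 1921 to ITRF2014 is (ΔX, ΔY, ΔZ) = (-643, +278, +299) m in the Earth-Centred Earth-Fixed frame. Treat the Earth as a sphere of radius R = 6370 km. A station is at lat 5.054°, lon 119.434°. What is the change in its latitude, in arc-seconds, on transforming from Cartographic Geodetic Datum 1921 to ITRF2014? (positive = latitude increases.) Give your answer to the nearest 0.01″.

Δφ = 8.05″

sin φ = 0.088095, cos φ = 0.996112, sin λ = 0.870922, cos λ = -0.491421.
North component: ΔN = −sin φ cos λ·ΔX − sin φ sin λ·ΔY + cos φ·ΔZ = −(0.088095)(-0.491421)(-643) − (0.088095)(0.870922)(278) + (0.996112)(299) = 248.67 m.
1° of latitude spans πR/180 = 111177 m, so Δφ = 248.67 / 111177 × 3600 = 8.052″.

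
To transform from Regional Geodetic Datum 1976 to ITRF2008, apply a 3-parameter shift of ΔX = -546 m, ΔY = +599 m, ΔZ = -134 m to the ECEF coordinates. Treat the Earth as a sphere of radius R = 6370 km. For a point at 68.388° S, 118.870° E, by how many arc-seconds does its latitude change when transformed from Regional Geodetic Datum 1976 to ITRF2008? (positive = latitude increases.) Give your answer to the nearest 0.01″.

sin φ = -0.929699, cos φ = 0.368319, sin λ = 0.875717, cos λ = -0.482824.
North component: ΔN = −sin φ cos λ·ΔX − sin φ sin λ·ΔY + cos φ·ΔZ = −(-0.929699)(-0.482824)(-546) − (-0.929699)(0.875717)(599) + (0.368319)(-134) = 683.41 m.
1° of latitude spans πR/180 = 111177 m, so Δφ = 683.41 / 111177 × 3600 = 22.129″.

Δφ = 22.13″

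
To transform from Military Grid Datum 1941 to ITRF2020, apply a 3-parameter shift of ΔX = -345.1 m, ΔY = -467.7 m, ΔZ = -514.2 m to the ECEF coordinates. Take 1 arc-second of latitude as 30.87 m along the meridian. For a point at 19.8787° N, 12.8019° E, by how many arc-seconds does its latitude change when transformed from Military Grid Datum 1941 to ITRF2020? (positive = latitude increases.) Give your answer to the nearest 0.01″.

Δφ = -10.82″

sin φ = 0.340030, cos φ = 0.940415, sin λ = 0.221581, cos λ = 0.975142.
North component: ΔN = −sin φ cos λ·ΔX − sin φ sin λ·ΔY + cos φ·ΔZ = −(0.340030)(0.975142)(-345.1) − (0.340030)(0.221581)(-467.7) + (0.940415)(-514.2) = -333.90 m.
1° of latitude spans 3600 × 30.87 = 111132 m, so Δφ = -333.90 / 111132 × 3600 = -10.816″.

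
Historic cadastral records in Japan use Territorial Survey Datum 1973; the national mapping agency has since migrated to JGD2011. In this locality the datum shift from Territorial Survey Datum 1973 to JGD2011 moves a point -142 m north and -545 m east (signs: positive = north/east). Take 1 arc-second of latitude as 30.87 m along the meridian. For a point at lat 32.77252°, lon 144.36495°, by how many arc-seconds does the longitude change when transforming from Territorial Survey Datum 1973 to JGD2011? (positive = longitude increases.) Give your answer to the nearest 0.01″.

Δλ = -21.00″

At latitude 32.77252°, cos φ = 0.840826.
1″ of longitude at this latitude = 30.87 × cos φ = 25.9563 m, so Δλ = -545.0 / 25.9563 = -20.997″.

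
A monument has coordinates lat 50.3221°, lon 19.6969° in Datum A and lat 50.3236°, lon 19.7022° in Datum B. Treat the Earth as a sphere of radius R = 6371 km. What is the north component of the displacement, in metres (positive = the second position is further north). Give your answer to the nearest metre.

Δφ = 50.3236° − 50.3221° = +0.0015°; Δλ = 19.7022° − 19.6969° = +0.0053°.
1° along a meridian = πR/180 = 111195 m.
ΔN = Δφ × 111195 = 166.8 m; ΔE = Δλ × 111195 × cos(50.3221°) = +0.0053 × 111195 × 0.638471 = 376.3 m.

ΔN = 167 m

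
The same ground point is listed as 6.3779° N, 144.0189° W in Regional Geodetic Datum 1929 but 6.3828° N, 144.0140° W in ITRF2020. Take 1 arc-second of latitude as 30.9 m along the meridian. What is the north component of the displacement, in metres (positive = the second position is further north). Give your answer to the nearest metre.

Δφ = 6.3828° − 6.3779° = +0.0049°; Δλ = -144.0140° − -144.0189° = +0.0049°.
1° of latitude = 3600 × 30.90 = 111240 m.
ΔN = Δφ × 111240 = 545.1 m; ΔE = Δλ × 111240 × cos(6.3779°) = +0.0049 × 111240 × 0.993811 = 541.7 m.

ΔN = 545 m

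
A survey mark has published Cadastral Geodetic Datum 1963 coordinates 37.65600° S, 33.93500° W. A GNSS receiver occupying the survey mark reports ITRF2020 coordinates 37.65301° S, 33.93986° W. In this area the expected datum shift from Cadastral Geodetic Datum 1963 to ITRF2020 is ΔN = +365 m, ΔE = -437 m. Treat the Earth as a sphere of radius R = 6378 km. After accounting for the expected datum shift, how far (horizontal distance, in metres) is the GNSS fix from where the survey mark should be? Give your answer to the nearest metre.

Observed coordinate differences: Δφ = +0.00299°, Δλ = -0.00486°.
Converting to metres (1° lat = 111317 m, cos φ = 0.791693): observed ΔN = 332.8 m, observed ΔE = -428.3 m.
Subtracting the expected shift leaves a residual of 332.8 − (365) = -32.2 m north and -428.3 − (-437) = 8.7 m east.
Residual distance = √((-32.2)² + 8.7²) = 33.3 m.

33 m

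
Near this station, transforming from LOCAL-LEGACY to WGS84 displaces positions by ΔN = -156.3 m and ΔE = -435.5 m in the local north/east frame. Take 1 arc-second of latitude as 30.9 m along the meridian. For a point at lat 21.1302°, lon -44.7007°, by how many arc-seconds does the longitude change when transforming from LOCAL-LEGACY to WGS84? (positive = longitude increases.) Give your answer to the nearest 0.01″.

At latitude 21.1302°, cos φ = 0.932764.
1″ of longitude at this latitude = 30.90 × cos φ = 28.8224 m, so Δλ = -435.5 / 28.8224 = -15.110″.

Δλ = -15.11″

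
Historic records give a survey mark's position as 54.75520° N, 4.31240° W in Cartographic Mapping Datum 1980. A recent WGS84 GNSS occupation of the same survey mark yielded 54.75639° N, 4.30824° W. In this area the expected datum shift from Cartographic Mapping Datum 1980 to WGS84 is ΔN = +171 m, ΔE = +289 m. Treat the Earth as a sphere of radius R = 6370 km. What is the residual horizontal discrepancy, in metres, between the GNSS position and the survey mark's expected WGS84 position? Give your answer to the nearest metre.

45 m

Observed coordinate differences: Δφ = +0.00119°, Δλ = +0.00416°.
Converting to metres (1° lat = 111177 m, cos φ = 0.577071): observed ΔN = 132.3 m, observed ΔE = 266.9 m.
Subtracting the expected shift leaves a residual of 132.3 − (171) = -38.7 m north and 266.9 − (289) = -22.1 m east.
Residual distance = √((-38.7)² + (-22.1)²) = 44.6 m.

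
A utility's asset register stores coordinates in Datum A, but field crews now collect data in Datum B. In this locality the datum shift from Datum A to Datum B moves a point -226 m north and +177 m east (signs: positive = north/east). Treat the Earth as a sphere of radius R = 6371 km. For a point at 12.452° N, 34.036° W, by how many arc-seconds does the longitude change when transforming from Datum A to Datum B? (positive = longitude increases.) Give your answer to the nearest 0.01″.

At latitude 12.452°, cos φ = 0.976477.
One radian of longitude at latitude φ spans R cos φ, so Δλ = ΔE / (R cos φ) = 177.0 / (6371000 × 0.976477) = 2.8451e-05 rad = 5.869″.

Δλ = 5.87″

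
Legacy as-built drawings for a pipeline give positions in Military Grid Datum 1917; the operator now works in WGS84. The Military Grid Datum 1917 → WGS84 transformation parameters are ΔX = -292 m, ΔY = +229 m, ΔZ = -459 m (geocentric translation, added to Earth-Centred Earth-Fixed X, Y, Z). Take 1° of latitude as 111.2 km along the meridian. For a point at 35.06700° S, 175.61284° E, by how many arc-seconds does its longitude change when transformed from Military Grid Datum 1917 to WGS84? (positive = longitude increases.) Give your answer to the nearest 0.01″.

Δλ = -8.15″

sin φ = -0.574534, cos φ = 0.818481, sin λ = 0.076496, cos λ = -0.997070.
East component: ΔE = −sin λ·ΔX + cos λ·ΔY = −(0.076496)(-292) + (-0.997070)(229) = -205.99 m.
1° of latitude spans 111200 m; at latitude φ, 1° of longitude spans that × cos φ = 91015.1 m, so Δλ = -205.99 / 91015.1 × 3600 = -8.148″.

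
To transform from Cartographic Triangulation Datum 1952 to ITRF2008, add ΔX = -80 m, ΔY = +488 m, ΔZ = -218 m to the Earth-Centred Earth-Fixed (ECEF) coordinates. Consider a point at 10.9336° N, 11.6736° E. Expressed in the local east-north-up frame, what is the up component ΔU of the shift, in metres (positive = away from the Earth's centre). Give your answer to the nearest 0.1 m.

The local up (radial) axis is (cos φ cos λ, cos φ sin λ, sin φ), giving ΔU = -76.923 + 96.948 − 41.348 = -21.32 m.

ΔU = -21.3 m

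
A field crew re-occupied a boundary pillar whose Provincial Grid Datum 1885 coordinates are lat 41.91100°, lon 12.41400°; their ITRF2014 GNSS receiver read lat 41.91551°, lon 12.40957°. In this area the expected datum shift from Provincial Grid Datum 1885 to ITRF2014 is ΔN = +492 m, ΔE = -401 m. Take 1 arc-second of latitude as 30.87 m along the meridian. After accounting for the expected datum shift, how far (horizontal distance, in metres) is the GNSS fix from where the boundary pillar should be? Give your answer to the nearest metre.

36 m

Observed coordinate differences: Δφ = +0.00451°, Δλ = -0.00443°.
Converting to metres (1° lat = 111132 m, cos φ = 0.744183): observed ΔN = 501.2 m, observed ΔE = -366.4 m.
Subtracting the expected shift leaves a residual of 501.2 − (492) = 9.2 m north and -366.4 − (-401) = 34.6 m east.
Residual distance = √(9.2² + 34.6²) = 35.8 m.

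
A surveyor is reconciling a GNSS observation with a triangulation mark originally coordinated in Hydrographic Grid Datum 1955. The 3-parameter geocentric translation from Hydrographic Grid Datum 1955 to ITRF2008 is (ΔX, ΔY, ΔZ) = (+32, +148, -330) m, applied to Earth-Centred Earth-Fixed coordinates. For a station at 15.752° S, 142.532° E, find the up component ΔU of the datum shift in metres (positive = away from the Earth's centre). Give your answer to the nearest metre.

At φ = -15.752°, λ = 142.532°: sin φ = -0.271474, cos φ = 0.962446, sin λ = 0.608318, cos λ = -0.793693.
ΔU = cos φ cos λ·ΔX + cos φ sin λ·ΔY + sin φ·ΔZ = (0.962446)(-0.793693)(32) + (0.962446)(0.608318)(148) + (-0.271474)(-330) = 151.79 m.

ΔU = 152 m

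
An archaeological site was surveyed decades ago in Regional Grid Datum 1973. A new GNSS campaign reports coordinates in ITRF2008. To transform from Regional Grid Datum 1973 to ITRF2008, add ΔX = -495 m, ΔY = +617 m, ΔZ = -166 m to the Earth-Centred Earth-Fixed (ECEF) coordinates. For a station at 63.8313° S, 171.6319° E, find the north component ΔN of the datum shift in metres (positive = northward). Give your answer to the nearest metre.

The local north axis is (−sin φ cos λ, −sin φ sin λ, cos φ), giving ΔN = 439.532 + 80.590 − 73.209 = 446.91 m.

ΔN = 447 m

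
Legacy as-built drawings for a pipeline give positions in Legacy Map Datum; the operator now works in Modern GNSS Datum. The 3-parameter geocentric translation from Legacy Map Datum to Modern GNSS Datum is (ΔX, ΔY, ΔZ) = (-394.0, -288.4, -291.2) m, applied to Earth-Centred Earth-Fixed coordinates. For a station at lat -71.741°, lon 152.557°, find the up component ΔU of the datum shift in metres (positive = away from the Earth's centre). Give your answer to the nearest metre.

ΔU = 344 m

The local up (radial) axis is (cos φ cos λ, cos φ sin λ, sin φ), giving ΔU = 109.554 − 41.644 + 276.538 = 344.45 m.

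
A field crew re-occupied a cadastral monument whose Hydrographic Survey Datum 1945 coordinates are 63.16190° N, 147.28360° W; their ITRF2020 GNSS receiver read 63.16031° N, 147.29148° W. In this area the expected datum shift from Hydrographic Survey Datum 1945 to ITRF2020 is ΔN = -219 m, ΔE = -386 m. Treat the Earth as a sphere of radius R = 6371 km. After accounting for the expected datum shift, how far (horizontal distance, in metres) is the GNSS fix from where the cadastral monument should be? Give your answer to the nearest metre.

Observed coordinate differences: Δφ = -0.00159°, Δλ = -0.00788°.
Converting to metres (1° lat = 111195 m, cos φ = 0.451471): observed ΔN = -176.8 m, observed ΔE = -395.6 m.
Subtracting the expected shift leaves a residual of -176.8 − (-219) = 42.2 m north and -395.6 − (-386) = -9.6 m east.
Residual distance = √(42.2² + (-9.6)²) = 43.3 m.

43 m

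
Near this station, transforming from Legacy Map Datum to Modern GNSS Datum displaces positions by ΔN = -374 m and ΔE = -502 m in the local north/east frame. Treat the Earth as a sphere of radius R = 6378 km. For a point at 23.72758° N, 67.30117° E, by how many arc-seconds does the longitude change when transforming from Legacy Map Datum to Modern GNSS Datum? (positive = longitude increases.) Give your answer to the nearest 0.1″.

Δλ = -17.7″

At latitude 23.72758°, cos φ = 0.915469.
One radian of longitude at latitude φ spans R cos φ, so Δλ = ΔE / (R cos φ) = -502.0 / (6378000 × 0.915469) = -8.5976e-05 rad = -17.734″.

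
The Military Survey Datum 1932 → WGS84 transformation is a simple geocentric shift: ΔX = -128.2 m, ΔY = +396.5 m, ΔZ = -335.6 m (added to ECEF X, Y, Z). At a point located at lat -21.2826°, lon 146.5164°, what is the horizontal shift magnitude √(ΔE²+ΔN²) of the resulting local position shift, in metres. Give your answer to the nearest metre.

The local east axis at (φ, λ) is (−sin λ, cos λ, 0), so ΔE = −sin(146.5164°)·(-128.2) + cos(146.5164°)·396.5 = -259.97 m.
The local north axis is (−sin φ cos λ, −sin φ sin λ, cos φ), giving ΔN = 38.810 + 79.399 − 312.713 = -194.50 m.
Horizontal magnitude = √(ΔE² + ΔN²) = √((-259.97)² + (-194.50)²) = 324.68 m.

325 m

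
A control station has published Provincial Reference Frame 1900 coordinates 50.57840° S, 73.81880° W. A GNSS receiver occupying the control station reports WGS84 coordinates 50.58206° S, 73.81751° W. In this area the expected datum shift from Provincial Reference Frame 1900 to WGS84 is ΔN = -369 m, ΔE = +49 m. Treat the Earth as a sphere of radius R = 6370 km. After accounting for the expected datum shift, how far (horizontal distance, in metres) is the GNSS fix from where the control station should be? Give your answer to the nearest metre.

57 m

Observed coordinate differences: Δφ = -0.00366°, Δλ = +0.00129°.
Converting to metres (1° lat = 111177 m, cos φ = 0.635022): observed ΔN = -406.9 m, observed ΔE = 91.1 m.
Subtracting the expected shift leaves a residual of -406.9 − (-369) = -37.9 m north and 91.1 − (49) = 42.1 m east.
Residual distance = √((-37.9)² + 42.1²) = 56.6 m.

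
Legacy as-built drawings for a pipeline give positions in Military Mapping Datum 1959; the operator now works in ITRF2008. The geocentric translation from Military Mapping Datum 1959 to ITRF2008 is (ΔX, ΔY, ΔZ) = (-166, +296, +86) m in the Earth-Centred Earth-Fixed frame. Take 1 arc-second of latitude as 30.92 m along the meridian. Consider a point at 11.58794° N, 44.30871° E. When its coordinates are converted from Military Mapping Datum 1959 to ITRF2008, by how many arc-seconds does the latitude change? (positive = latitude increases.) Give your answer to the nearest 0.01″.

sin φ = 0.200872, cos φ = 0.979618, sin λ = 0.698524, cos λ = 0.715587.
North component: ΔN = −sin φ cos λ·ΔX − sin φ sin λ·ΔY + cos φ·ΔZ = −(0.200872)(0.715587)(-166) − (0.200872)(0.698524)(296) + (0.979618)(86) = 66.58 m.
1° of latitude spans 3600 × 30.92 = 111312 m, so Δφ = 66.58 / 111312 × 3600 = 2.153″.

Δφ = 2.15″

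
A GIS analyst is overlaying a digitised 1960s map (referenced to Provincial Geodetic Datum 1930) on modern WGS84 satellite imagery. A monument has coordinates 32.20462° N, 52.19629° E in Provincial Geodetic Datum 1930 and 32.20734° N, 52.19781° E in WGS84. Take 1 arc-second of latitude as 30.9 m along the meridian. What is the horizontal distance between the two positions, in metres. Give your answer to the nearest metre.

Δφ = 32.20734° − 32.20462° = +0.00272°; Δλ = 52.19781° − 52.19629° = +0.00152°.
1° of latitude = 3600 × 30.90 = 111240 m.
ΔN = Δφ × 111240 = 302.6 m; ΔE = Δλ × 111240 × cos(32.20462°) = +0.00152 × 111240 × 0.846150 = 143.1 m.
Distance = √(ΔE² + ΔN²) = √(143.1² + 302.6²) = 334.7 m.

335 m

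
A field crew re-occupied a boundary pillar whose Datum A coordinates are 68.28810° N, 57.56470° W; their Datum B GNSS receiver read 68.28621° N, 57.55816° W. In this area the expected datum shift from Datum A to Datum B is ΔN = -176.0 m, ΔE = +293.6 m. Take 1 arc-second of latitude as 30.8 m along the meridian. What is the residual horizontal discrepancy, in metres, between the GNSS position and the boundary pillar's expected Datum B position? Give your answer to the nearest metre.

Observed coordinate differences: Δφ = -0.00189°, Δλ = +0.00654°.
Converting to metres (1° lat = 110880 m, cos φ = 0.369940): observed ΔN = -209.6 m, observed ΔE = 268.3 m.
Subtracting the expected shift leaves a residual of -209.6 − (-176.0) = -33.6 m north and 268.3 − (293.6) = -25.3 m east.
Residual distance = √((-33.6)² + (-25.3)²) = 42.1 m.

42 m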